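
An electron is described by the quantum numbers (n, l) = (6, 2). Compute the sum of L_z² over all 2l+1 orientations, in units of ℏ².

Σ(L_z)² = 10 ℏ²

The allowed m_l values are -2, -1, 0, 1, 2.
Σ m_l² = 2·(1 + 4) = 10.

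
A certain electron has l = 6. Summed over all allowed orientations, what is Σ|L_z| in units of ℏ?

Σ|L_z| = 42 ℏ

m_l runs from −6 to 6, i.e. {-6, -5, -4, -3, -2, -1, 0, 1, 2, 3, 4, 5, 6}.
Σ|m_l| = 2·6(6+1)/2 = 42.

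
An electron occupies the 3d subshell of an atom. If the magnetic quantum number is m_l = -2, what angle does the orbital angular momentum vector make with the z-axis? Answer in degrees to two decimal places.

3d means n = 3, l = 2.
|L|² = l(l+1)ℏ² = 6ℏ², so |L| = √6 ℏ.
L_z = m_l ℏ = −2ℏ.
cos θ = L_z/|L| = -2/√6, so θ ≈ 144.74°.

θ ≈ 144.74°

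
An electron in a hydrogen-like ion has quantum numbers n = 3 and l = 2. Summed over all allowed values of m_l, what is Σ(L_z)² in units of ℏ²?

Σ(L_z)² = 10 ℏ²

The allowed m_l values are -2, -1, 0, 1, 2.
Σ m_l² = l(l+1)(2l+1)/3 = 2·3·5/3 = 10.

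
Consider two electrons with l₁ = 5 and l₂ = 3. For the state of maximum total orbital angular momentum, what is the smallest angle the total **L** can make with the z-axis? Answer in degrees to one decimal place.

θ_min ≈ 19.5°

L runs from |5 − 3| = 2 to 5 + 3 = 8.
L ∈ {2, 3, 4, 5, 6, 7, 8}.
The maximum is L = 8, with |L_tot| = ℏ√(8·9) = 6√2 ℏ.
The minimum angle with z is arccos(8/√72) ≈ 19.5°.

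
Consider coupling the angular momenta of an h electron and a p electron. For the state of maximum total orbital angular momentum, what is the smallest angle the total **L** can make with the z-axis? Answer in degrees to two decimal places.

The total orbital quantum number L ranges from |l₁ − l₂| to l₁ + l₂ in integer steps.
So L can be 4, 5, 6.
The maximum is L = 6, with |L_tot| = ℏ√(6·7) = √42 ℏ.
The minimum angle with z is arccos(6/√42) ≈ 22.21°.

θ_min ≈ 22.21°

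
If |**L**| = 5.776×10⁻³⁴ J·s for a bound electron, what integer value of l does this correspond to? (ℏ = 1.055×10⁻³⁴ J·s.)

l = 5

|L|/ℏ = (5.776×10⁻³⁴)/(1.055×10⁻³⁴) ≈ 5.475.
(|L|/ℏ)² = l(l+1) ≈ 29.97 ⇒ l = 5.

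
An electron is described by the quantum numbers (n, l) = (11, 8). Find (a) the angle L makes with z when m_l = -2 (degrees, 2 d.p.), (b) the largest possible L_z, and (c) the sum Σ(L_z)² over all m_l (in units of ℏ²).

θ(m_l=-2) ≈ 103.63°; L_z,max = 8ℏ; Σ(L_z)² = 408 ℏ²

For m_l = -2: cos θ = -2/√72, θ ≈ 103.63°.
L_z,max = lℏ = 8ℏ.
Σ m_l² = 408, so Σ(L_z)² = 408 ℏ².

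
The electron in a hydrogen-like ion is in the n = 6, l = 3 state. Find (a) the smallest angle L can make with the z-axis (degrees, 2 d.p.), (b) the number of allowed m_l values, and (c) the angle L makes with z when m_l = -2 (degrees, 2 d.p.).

cos θ_min = 3/√12, so θ_min ≈ 30.00°.
There are 2l+1 = 7 values of m_l.
For m_l = -2: cos θ = -2/√12, θ ≈ 125.26°.

θ_min ≈ 30.00°; 7 values; θ(m_l=-2) ≈ 125.26°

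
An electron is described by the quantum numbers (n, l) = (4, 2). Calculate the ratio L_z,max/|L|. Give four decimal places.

L_z,max/|L| = 0.8165

|L| = √6 ℏ ≈ 2.4495ℏ, while L_z,max = lℏ = 2ℏ.
L_z,max/|L| = 2/√6 = 0.8165.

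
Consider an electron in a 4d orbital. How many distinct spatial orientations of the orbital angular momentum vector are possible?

The 4d subshell has l = 2.
The number of m_l values is 2l + 1 = 2·2 + 1 = 5.

5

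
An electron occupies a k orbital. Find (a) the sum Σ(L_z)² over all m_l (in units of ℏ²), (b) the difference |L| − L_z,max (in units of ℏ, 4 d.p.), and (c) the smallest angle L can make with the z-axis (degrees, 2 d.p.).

Σ(L_z)² = 280 ℏ²; |L|−L_z,max ≈ 0.4833ℏ; θ_min ≈ 20.70°

For a k orbital, l = 7.
Σ m_l² = 280, so Σ(L_z)² = 280 ℏ².
|L| − L_z,max = (2√14 − 7)ℏ ≈ 0.4833ℏ.
cos θ_min = 7/√56, so θ_min ≈ 20.70°.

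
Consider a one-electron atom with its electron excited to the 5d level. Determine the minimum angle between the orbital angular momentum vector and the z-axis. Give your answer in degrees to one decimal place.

The 5d level has l = 2.
|L|² = l(l+1)ℏ² = 6ℏ², so |L| = √6 ℏ.
The smallest angle corresponds to the largest L_z, i.e. m_l = l = 2, giving L_z = 2ℏ.
cos θ_min = 2/√6, so θ_min ≈ 35.3°.

θ_min ≈ 35.3°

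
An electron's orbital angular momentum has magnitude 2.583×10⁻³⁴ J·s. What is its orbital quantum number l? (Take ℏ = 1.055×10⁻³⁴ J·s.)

|L|/ℏ = (2.583×10⁻³⁴)/(1.055×10⁻³⁴) ≈ 2.448.
l(l+1) ≈ 2.448² ≈ 5.99, so l = 2.

l = 2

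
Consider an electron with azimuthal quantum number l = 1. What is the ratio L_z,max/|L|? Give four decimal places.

|L| = √2 ℏ ≈ 1.4142ℏ, while L_z,max = lℏ = 1ℏ.
L_z,max/|L| = 1/√2 = 0.7071.

L_z,max/|L| = 0.7071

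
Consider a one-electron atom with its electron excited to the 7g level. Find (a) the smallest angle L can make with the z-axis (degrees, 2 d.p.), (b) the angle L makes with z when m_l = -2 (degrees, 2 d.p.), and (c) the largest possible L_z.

The 7g level has l = 4.
cos θ_min = 4/√20, so θ_min ≈ 26.57°.
For m_l = -2: cos θ = -2/√20, θ ≈ 116.57°.
L_z,max = lℏ = 4ℏ.

θ_min ≈ 26.57°; θ(m_l=-2) ≈ 116.57°; L_z,max = 4ℏ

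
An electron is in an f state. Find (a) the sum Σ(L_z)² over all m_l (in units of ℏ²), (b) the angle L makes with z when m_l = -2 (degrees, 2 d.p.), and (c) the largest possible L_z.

For an f orbital, l = 3.
Σ m_l² = 28, so Σ(L_z)² = 28 ℏ².
For m_l = -2: cos θ = -2/√12, θ ≈ 125.26°.
L_z,max = lℏ = 3ℏ.

Σ(L_z)² = 28 ℏ²; θ(m_l=-2) ≈ 125.26°; L_z,max = 3ℏ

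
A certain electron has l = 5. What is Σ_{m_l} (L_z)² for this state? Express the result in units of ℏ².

Σ(L_z)² = 110 ℏ²

m_l runs from −5 to 5, i.e. {-5, -4, -3, -2, -1, 0, 1, 2, 3, 4, 5}.
Summing m² from −5 to 5: Σ m_l² = 110.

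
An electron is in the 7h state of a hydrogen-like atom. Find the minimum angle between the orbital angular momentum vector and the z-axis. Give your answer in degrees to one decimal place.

The 7h subshell has l = 5.
|L|² = l(l+1)ℏ² = 30ℏ², so |L| = √30 ℏ.
The smallest angle corresponds to the largest L_z, i.e. m_l = l = 5, giving L_z = 5ℏ.
cos θ_min = 5/√30, so θ_min ≈ 24.1°.

θ_min ≈ 24.1°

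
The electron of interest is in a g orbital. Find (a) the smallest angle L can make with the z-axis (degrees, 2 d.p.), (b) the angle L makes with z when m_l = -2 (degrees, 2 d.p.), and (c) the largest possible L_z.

For a g orbital, l = 4.
cos θ_min = 4/√20, so θ_min ≈ 26.57°.
For m_l = -2: cos θ = -2/√20, θ ≈ 116.57°.
L_z,max = lℏ = 4ℏ.

θ_min ≈ 26.57°; θ(m_l=-2) ≈ 116.57°; L_z,max = 4ℏ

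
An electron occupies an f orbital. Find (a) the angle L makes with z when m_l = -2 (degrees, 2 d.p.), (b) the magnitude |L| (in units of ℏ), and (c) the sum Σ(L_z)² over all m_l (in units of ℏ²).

θ(m_l=-2) ≈ 125.26°; |L| = 2√3 ℏ ≈ 3.464ℏ; Σ(L_z)² = 28 ℏ²

For an f orbital, l = 3.
For m_l = -2: cos θ = -2/√12, θ ≈ 125.26°.
|L| = ℏ√(3·4) = 2√3 ℏ ≈ 3.464ℏ.
Σ m_l² = 28, so Σ(L_z)² = 28 ℏ².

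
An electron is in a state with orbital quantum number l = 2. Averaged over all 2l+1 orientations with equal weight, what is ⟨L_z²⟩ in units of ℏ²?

m_l ∈ {-2, -1, 0, 1, 2}.
Average of L_z² over 5 states: 10/5 ℏ² = 2 ℏ².

⟨L_z²⟩ = 2 ℏ²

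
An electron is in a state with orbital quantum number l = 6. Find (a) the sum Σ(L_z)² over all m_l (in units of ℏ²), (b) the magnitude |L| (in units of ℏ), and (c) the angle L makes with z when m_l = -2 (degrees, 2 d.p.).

Σ(L_z)² = 182 ℏ²; |L| = √42 ℏ ≈ 6.481ℏ; θ(m_l=-2) ≈ 107.98°

Σ m_l² = 182, so Σ(L_z)² = 182 ℏ².
|L| = ℏ√(6·7) = √42 ℏ ≈ 6.481ℏ.
For m_l = -2: cos θ = -2/√42, θ ≈ 107.98°.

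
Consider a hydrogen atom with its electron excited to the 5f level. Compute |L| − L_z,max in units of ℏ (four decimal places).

The 5f level has l = 3.
|L| = 2√3 ℏ ≈ 3.4641ℏ, while L_z,max = lℏ = 3ℏ.
The difference is (2√3 − 3)ℏ ≈ 0.4641ℏ.

|L| − L_z,max ≈ 0.4641ℏ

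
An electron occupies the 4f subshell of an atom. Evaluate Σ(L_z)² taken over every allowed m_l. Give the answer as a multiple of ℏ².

For 4f, l = 3.
The allowed m_l values are -3, -2, -1, 0, 1, 2, 3.
Summing m² from −3 to 3: Σ m_l² = 28.

Σ(L_z)² = 28 ℏ²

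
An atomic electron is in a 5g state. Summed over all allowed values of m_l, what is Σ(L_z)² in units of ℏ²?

Σ(L_z)² = 60 ℏ²

The 5g subshell has l = 4.
m_l ∈ {-4, -3, -2, -1, 0, 1, 2, 3, 4}.
Σ m_l² = 2·(1 + 4 + 9 + 16) = 60.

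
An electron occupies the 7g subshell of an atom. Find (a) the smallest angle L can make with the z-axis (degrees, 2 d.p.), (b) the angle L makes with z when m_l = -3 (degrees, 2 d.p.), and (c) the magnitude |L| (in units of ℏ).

The 7g subshell has l = 4.
cos θ_min = 4/√20, so θ_min ≈ 26.57°.
For m_l = -3: cos θ = -3/√20, θ ≈ 132.13°.
|L| = ℏ√(4·5) = 2√5 ℏ ≈ 4.472ℏ.

θ_min ≈ 26.57°; θ(m_l=-3) ≈ 132.13°; |L| = 2√5 ℏ ≈ 4.472ℏ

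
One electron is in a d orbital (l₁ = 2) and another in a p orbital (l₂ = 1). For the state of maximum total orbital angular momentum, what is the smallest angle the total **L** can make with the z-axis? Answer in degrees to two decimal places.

Angular momentum addition gives L = |l₁ − l₂|, …, l₁ + l₂.
So L can be 1, 2, 3.
The maximum is L = 3, with |L_tot| = ℏ√(3·4) = 2√3 ℏ.
The minimum angle with z is arccos(3/√12) ≈ 30.00°.

θ_min ≈ 30.00°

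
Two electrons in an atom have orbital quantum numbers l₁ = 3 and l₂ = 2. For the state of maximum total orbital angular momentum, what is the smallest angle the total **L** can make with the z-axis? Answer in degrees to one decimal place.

θ_min ≈ 24.1°

The total orbital quantum number L ranges from |l₁ − l₂| to l₁ + l₂ in integer steps.
L ∈ {1, 2, 3, 4, 5}.
The maximum is L = 5, with |L_tot| = ℏ√(5·6) = √30 ℏ.
The minimum angle with z is arccos(5/√30) ≈ 24.1°.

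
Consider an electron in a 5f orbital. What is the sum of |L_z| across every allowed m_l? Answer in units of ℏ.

The 5f subshell has l = 3.
m_l runs from −3 to 3, i.e. {-3, -2, -1, 0, 1, 2, 3}.
Σ|m_l| = 2(1+2+…+3) = 12.

Σ|L_z| = 12 ℏ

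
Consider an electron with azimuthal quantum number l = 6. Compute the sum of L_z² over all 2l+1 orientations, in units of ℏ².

m_l ∈ {-6, -5, -4, -3, -2, -1, 0, 1, 2, 3, 4, 5, 6}.
Summing m² from −6 to 6: Σ m_l² = 182.

Σ(L_z)² = 182 ℏ²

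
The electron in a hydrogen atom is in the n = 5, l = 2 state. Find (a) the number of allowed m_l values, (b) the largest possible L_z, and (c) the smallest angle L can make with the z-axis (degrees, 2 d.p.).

5 values; L_z,max = 2ℏ; θ_min ≈ 35.26°

There are 2l+1 = 5 values of m_l.
L_z,max = lℏ = 2ℏ.
cos θ_min = 2/√6, so θ_min ≈ 35.26°.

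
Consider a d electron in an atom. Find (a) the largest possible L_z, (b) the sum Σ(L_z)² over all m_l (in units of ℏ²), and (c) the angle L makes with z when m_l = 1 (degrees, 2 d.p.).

For a d orbital, l = 2.
L_z,max = lℏ = 2ℏ.
Σ m_l² = 10, so Σ(L_z)² = 10 ℏ².
For m_l = 1: cos θ = 1/√6, θ ≈ 65.91°.

L_z,max = 2ℏ; Σ(L_z)² = 10 ℏ²; θ(m_l=1) ≈ 65.91°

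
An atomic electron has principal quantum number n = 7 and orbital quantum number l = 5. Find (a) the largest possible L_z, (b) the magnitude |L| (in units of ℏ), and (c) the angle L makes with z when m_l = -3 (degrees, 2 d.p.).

L_z,max = lℏ = 5ℏ.
|L| = ℏ√(5·6) = √30 ℏ ≈ 5.477ℏ.
For m_l = -3: cos θ = -3/√30, θ ≈ 123.21°.

L_z,max = 5ℏ; |L| = √30 ℏ ≈ 5.477ℏ; θ(m_l=-3) ≈ 123.21°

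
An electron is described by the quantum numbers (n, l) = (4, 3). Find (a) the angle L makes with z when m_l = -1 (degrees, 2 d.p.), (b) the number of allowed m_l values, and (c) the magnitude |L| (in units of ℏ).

θ(m_l=-1) ≈ 106.78°; 7 values; |L| = 2√3 ℏ ≈ 3.464ℏ

For m_l = -1: cos θ = -1/√12, θ ≈ 106.78°.
There are 2l+1 = 7 values of m_l.
|L| = ℏ√(3·4) = 2√3 ℏ ≈ 3.464ℏ.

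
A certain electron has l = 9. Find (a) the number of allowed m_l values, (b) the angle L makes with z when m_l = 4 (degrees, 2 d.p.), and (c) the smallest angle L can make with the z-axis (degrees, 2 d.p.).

19 values; θ(m_l=4) ≈ 65.06°; θ_min ≈ 18.43°

There are 2l+1 = 19 values of m_l.
For m_l = 4: cos θ = 4/√90, θ ≈ 65.06°.
cos θ_min = 9/√90, so θ_min ≈ 18.43°.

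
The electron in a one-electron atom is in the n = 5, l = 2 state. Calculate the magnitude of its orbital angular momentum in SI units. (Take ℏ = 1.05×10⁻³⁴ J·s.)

|L| = ℏ√(l(l+1)) = ℏ√(2·3) = √6 ℏ
Numerically, |L| = 2.449 × (1.05×10⁻³⁴ J·s) = 2.57×10⁻³⁴ J·s.

|L| = 2.57×10⁻³⁴ J·s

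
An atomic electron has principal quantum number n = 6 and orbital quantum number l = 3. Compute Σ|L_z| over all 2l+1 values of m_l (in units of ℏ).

m_l ∈ {-3, -2, -1, 0, 1, 2, 3}.
Σ|m_l| = l(l+1) = 12.

Σ|L_z| = 12 ℏ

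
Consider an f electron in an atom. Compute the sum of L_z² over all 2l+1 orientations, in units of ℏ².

Σ(L_z)² = 28 ℏ²

The letter f corresponds to l = 3.
m_l runs from −3 to 3, i.e. {-3, -2, -1, 0, 1, 2, 3}.
Σ m_l² = 2·(1 + 4 + 9) = 28.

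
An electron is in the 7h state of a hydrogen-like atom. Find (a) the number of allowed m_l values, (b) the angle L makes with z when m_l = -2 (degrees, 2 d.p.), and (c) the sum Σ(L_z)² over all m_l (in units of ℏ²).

11 values; θ(m_l=-2) ≈ 111.42°; Σ(L_z)² = 110 ℏ²

The 7h subshell has l = 5.
There are 2l+1 = 11 values of m_l.
For m_l = -2: cos θ = -2/√30, θ ≈ 111.42°.
Σ m_l² = 110, so Σ(L_z)² = 110 ℏ².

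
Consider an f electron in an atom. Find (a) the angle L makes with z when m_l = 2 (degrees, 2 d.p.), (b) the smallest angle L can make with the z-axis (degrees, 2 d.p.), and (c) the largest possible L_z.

The letter f corresponds to l = 3.
For m_l = 2: cos θ = 2/√12, θ ≈ 54.74°.
cos θ_min = 3/√12, so θ_min ≈ 30.00°.
L_z,max = lℏ = 3ℏ.

θ(m_l=2) ≈ 54.74°; θ_min ≈ 30.00°; L_z,max = 3ℏ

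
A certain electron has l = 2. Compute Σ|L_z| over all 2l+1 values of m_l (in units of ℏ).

Σ|L_z| = 6 ℏ

m_l ∈ {-2, -1, 0, 1, 2}.
Σ|m_l| = l(l+1) = 6.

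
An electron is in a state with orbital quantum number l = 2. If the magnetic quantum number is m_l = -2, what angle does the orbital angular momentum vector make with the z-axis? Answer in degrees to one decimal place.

θ ≈ 144.7°

|L|² = l(l+1)ℏ² = 6ℏ², so |L| = √6 ℏ.
L_z = m_l ℏ = −2ℏ.
cos θ = L_z/|L| = -2/√6, so θ ≈ 144.7°.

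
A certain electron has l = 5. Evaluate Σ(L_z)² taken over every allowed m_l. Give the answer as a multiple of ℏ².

Σ(L_z)² = 110 ℏ²

The allowed m_l values are -5, -4, -3, -2, -1, 0, 1, 2, 3, 4, 5.
Summing m² from −5 to 5: Σ m_l² = 110.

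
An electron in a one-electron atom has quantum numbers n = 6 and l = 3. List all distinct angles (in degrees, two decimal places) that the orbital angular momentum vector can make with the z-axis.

θ ∈ {30.00°, 54.74°, 73.22°, 90.00°, 106.78°, 125.26°, 150.00°}

|L| = ℏ√(l(l+1)) = 2√3 ℏ.
cos θ = m_l/√12 for each m_l ∈ {-3, -2, -1, 0, 1, 2, 3}.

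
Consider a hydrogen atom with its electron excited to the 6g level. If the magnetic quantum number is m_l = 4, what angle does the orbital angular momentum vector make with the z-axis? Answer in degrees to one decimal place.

θ ≈ 26.6°

The 6g level has l = 4.
|L| = √(l(l+1)) ℏ = 2√5 ℏ.
L_z = m_l ℏ = 4ℏ.
cos θ = L_z/|L| = 4/√20, so θ ≈ 26.6°.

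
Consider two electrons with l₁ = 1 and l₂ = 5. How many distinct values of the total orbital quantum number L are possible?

L runs from |1 − 5| = 4 to 1 + 5 = 6.
Allowed values: L = 4, 5, 6.
That is 3 values.

3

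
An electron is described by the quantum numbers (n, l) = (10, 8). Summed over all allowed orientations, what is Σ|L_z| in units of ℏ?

Σ|L_z| = 72 ℏ

The allowed m_l values are -8, -7, -6, -5, -4, -3, -2, -1, 0, 1, 2, 3, 4, 5, 6, 7, 8.
Σ|m_l| = l(l+1) = 72.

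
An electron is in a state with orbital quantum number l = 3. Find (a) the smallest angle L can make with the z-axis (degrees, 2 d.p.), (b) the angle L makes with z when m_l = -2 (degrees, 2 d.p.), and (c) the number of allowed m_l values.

cos θ_min = 3/√12, so θ_min ≈ 30.00°.
For m_l = -2: cos θ = -2/√12, θ ≈ 125.26°.
There are 2l+1 = 7 values of m_l.

θ_min ≈ 30.00°; θ(m_l=-2) ≈ 125.26°; 7 values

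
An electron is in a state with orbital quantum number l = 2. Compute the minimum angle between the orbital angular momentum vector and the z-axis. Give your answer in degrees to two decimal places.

|L| = √(l(l+1)) ℏ = √6 ℏ.
The smallest angle corresponds to the largest L_z, i.e. m_l = l = 2, giving L_z = 2ℏ.
cos θ_min = 2/√6, so θ_min ≈ 35.26°.

θ_min ≈ 35.26°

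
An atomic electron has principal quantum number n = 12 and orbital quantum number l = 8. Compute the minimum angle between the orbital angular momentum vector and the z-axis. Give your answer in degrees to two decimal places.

θ_min ≈ 19.47°

|L| = √(l(l+1)) ℏ = 6√2 ℏ.
The smallest angle corresponds to the largest L_z, i.e. m_l = l = 8, giving L_z = 8ℏ.
cos θ_min = 8/√72, so θ_min ≈ 19.47°.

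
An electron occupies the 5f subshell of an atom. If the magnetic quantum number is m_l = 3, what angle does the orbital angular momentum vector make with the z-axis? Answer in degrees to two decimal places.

θ ≈ 30.00°

5f means n = 5, l = 3.
|L|² = l(l+1)ℏ² = 12ℏ², so |L| = 2√3 ℏ.
L_z = m_l ℏ = 3ℏ.
cos θ = L_z/|L| = 3/√12, so θ ≈ 30.00°.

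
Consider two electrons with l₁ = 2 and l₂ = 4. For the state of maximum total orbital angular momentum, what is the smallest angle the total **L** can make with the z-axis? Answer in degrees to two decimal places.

θ_min ≈ 22.21°

Angular momentum addition gives L = |l₁ − l₂|, …, l₁ + l₂.
Allowed values: L = 2, 3, 4, 5, 6.
The maximum is L = 6, with |L_tot| = ℏ√(6·7) = √42 ℏ.
The minimum angle with z is arccos(6/√42) ≈ 22.21°.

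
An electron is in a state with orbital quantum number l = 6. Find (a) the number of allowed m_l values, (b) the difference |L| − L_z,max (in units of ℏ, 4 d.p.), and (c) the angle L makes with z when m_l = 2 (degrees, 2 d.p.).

13 values; |L|−L_z,max ≈ 0.4807ℏ; θ(m_l=2) ≈ 72.02°

There are 2l+1 = 13 values of m_l.
|L| − L_z,max = (√42 − 6)ℏ ≈ 0.4807ℏ.
For m_l = 2: cos θ = 2/√42, θ ≈ 72.02°.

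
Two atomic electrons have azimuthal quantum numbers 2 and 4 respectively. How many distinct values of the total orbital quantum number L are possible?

Angular momentum addition gives L = |l₁ − l₂|, …, l₁ + l₂.
Allowed values: L = 2, 3, 4, 5, 6.
That is 5 values.

5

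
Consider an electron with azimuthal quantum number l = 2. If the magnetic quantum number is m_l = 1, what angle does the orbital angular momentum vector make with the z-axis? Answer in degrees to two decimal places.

θ ≈ 65.91°

|L| = √(l(l+1)) ℏ = √6 ℏ.
L_z = m_l ℏ = 1ℏ.
cos θ = L_z/|L| = 1/√6, so θ ≈ 65.91°.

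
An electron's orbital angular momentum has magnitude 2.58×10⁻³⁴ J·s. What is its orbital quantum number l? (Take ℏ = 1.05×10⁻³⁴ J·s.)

l = 2

|L|/ℏ = (2.58×10⁻³⁴)/(1.05×10⁻³⁴) ≈ 2.457.
l(l+1) ≈ 2.457² ≈ 6.04, so l = 2.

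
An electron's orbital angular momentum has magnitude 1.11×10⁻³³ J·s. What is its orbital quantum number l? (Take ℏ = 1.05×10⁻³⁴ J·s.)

|L|/ℏ = (1.11×10⁻³³)/(1.05×10⁻³⁴) ≈ 10.571.
Set l(l+1) = 111.76; the integer solution is l = 10.

l = 10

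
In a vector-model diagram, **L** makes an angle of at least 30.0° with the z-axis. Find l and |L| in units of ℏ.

l = 3, |L| = 2√3 ℏ ≈ 3.464ℏ

cos²θ_min = l/(l+1) = 0.7500.
l = cos²θ/sin²θ ≈ 3.
Then |L| = ℏ√(3·4) = 2√3 ℏ.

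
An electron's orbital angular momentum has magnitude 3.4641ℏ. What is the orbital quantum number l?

Since |L|² = l(l+1)ℏ², l(l+1) = 12.
The positive root is l = 3.

l = 3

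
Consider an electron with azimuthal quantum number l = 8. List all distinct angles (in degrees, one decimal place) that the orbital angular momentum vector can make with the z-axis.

|L| = ℏ√(l(l+1)) = 6√2 ℏ.
cos θ = m_l/√72 for each m_l ∈ {-8, -7, -6, -5, -4, -3, -2, -1, 0, 1, 2, 3, 4, 5, 6, 7, 8}.

θ ∈ {19.5°, 34.4°, 45.0°, 53.9°, 61.9°, 69.3°, 76.4°, 83.2°, 90.0°, 96.8°, 103.6°, 110.7°, 118.1°, 126.1°, 135.0°, 145.6°, 160.5°}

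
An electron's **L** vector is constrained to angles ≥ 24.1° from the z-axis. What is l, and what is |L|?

l = 5, |L| = √30 ℏ ≈ 5.477ℏ

cos²θ_min = l/(l+1) = 0.8333.
l = cos²θ/sin²θ ≈ 5.
Then |L| = ℏ√(5·6) = √30 ℏ.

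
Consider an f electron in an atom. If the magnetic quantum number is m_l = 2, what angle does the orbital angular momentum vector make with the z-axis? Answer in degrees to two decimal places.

θ ≈ 54.74°

An f state has l = 3.
|L| = √(l(l+1)) ℏ = 2√3 ℏ.
L_z = m_l ℏ = 2ℏ.
cos θ = L_z/|L| = 2/√12, so θ ≈ 54.74°.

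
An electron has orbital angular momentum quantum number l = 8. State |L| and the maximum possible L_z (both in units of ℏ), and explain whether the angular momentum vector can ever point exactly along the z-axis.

No: L_z,max = 8ℏ < |L| = 6√2 ℏ ≈ 8.485ℏ

|L| = 6√2 ℏ ≈ 8.4853ℏ, while L_z,max = lℏ = 8ℏ.
Since |L| > L_z,max, the vector can never point exactly along z; the closest it comes is θ_min = arccos(8/√72) ≈ 19.5°.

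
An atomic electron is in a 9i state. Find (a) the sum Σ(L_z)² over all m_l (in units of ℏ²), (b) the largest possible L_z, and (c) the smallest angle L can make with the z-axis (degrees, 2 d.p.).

Σ(L_z)² = 182 ℏ²; L_z,max = 6ℏ; θ_min ≈ 22.21°

9i means n = 9, l = 6.
Σ m_l² = 182, so Σ(L_z)² = 182 ℏ².
L_z,max = lℏ = 6ℏ.
cos θ_min = 6/√42, so θ_min ≈ 22.21°.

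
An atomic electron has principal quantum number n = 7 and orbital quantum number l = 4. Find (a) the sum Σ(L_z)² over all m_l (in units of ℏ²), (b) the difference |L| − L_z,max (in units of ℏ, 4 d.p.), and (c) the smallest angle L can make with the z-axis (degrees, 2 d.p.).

Σ(L_z)² = 60 ℏ²; |L|−L_z,max ≈ 0.4721ℏ; θ_min ≈ 26.57°

Σ m_l² = 60, so Σ(L_z)² = 60 ℏ².
|L| − L_z,max = (2√5 − 4)ℏ ≈ 0.4721ℏ.
cos θ_min = 4/√20, so θ_min ≈ 26.57°.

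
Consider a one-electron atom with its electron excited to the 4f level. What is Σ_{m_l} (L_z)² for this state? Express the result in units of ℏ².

The 4f level has l = 3.
m_l runs from −3 to 3, i.e. {-3, -2, -1, 0, 1, 2, 3}.
Σ m_l² = l(l+1)(2l+1)/3 = 3·4·7/3 = 28.

Σ(L_z)² = 28 ℏ²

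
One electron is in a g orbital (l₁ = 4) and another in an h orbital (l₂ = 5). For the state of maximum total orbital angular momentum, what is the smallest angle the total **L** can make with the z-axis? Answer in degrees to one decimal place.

Angular momentum addition gives L = |l₁ − l₂|, …, l₁ + l₂.
Allowed values: L = 1, 2, 3, 4, 5, 6, 7, 8, 9.
The maximum is L = 9, with |L_tot| = ℏ√(9·10) = 3√10 ℏ.
The minimum angle with z is arccos(9/√90) ≈ 18.4°.

θ_min ≈ 18.4°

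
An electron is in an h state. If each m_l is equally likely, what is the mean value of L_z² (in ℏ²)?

The letter h corresponds to l = 5.
The allowed m_l values are -5, -4, -3, -2, -1, 0, 1, 2, 3, 4, 5.
Average of L_z² over 11 states: 110/11 ℏ² = 10 ℏ².

⟨L_z²⟩ = 10 ℏ²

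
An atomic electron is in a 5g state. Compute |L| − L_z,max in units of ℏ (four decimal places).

|L| − L_z,max ≈ 0.4721ℏ

The 5g subshell has l = 4.
|L| = 2√5 ℏ ≈ 4.4721ℏ, while L_z,max = lℏ = 4ℏ.
The difference is (2√5 − 4)ℏ ≈ 0.4721ℏ.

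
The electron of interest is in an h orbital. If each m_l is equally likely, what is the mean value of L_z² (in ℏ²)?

⟨L_z²⟩ = 10 ℏ²

The letter h corresponds to l = 5.
m_l ∈ {-5, -4, -3, -2, -1, 0, 1, 2, 3, 4, 5}.
Average of L_z² over 11 states: 110/11 ℏ² = 10 ℏ².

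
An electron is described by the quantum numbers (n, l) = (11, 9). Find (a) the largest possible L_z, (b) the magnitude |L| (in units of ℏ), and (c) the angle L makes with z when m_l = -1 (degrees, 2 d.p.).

L_z,max = 9ℏ; |L| = 3√10 ℏ ≈ 9.487ℏ; θ(m_l=-1) ≈ 96.05°

L_z,max = lℏ = 9ℏ.
|L| = ℏ√(9·10) = 3√10 ℏ ≈ 9.487ℏ.
For m_l = -1: cos θ = -1/√90, θ ≈ 96.05°.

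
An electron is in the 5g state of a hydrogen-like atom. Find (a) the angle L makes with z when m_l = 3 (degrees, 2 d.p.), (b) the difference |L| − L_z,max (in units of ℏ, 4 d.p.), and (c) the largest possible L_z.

For 5g, l = 4.
For m_l = 3: cos θ = 3/√20, θ ≈ 47.87°.
|L| − L_z,max = (2√5 − 4)ℏ ≈ 0.4721ℏ.
L_z,max = lℏ = 4ℏ.

θ(m_l=3) ≈ 47.87°; |L|−L_z,max ≈ 0.4721ℏ; L_z,max = 4ℏ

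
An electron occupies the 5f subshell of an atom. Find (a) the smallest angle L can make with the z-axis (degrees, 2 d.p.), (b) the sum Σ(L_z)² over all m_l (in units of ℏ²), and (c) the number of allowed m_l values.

θ_min ≈ 30.00°; Σ(L_z)² = 28 ℏ²; 7 values

For 5f, l = 3.
cos θ_min = 3/√12, so θ_min ≈ 30.00°.
Σ m_l² = 28, so Σ(L_z)² = 28 ℏ².
There are 2l+1 = 7 values of m_l.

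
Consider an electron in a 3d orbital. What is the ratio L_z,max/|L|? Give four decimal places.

L_z,max/|L| = 0.8165

3d means n = 3, l = 2.
|L| = √6 ℏ ≈ 2.4495ℏ, while L_z,max = lℏ = 2ℏ.
L_z,max/|L| = 2/√6 = 0.8165.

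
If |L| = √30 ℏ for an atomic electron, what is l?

|L| = ℏ√(l(l+1)), so l(l+1) = 30.
Solving: l = 5.

l = 5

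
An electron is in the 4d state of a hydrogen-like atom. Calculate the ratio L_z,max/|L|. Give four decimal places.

L_z,max/|L| = 0.8165

For 4d, l = 2.
|L| = √6 ℏ ≈ 2.4495ℏ, while L_z,max = lℏ = 2ℏ.
L_z,max/|L| = 2/√6 = 0.8165.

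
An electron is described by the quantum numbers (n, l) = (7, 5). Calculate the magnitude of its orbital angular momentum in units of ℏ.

|L| = ℏ√(l(l+1)) = ℏ√(5·6) = √30 ℏ

|L| = √30 ℏ ≈ 5.477ℏ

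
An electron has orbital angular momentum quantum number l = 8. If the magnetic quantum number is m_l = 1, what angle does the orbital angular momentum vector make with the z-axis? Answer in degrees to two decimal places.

|L| = √(l(l+1)) ℏ = 6√2 ℏ.
L_z = m_l ℏ = 1ℏ.
cos θ = L_z/|L| = 1/√72, so θ ≈ 83.23°.

θ ≈ 83.23°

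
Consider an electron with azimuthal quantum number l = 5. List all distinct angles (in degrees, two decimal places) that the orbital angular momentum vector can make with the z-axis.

|L| = √(l(l+1)) ℏ = √30 ℏ.
cos θ = m_l/√30 for each m_l ∈ {-5, -4, -3, -2, -1, 0, 1, 2, 3, 4, 5}.

θ ∈ {24.09°, 43.09°, 56.79°, 68.58°, 79.48°, 90.00°, 100.52°, 111.42°, 123.21°, 136.91°, 155.91°}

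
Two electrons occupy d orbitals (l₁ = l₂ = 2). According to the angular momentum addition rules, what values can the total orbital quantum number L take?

The total orbital quantum number L ranges from |l₁ − l₂| to l₁ + l₂ in integer steps.
Allowed values: L = 0, 1, 2, 3, 4.

L = 0, 1, 2, 3, 4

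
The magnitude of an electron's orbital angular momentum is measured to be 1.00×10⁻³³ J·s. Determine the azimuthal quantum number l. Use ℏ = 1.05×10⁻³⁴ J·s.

In units of ℏ, |L| ≈ 9.524.
l(l+1) ≈ 9.524² ≈ 90.70, so l = 9.

l = 9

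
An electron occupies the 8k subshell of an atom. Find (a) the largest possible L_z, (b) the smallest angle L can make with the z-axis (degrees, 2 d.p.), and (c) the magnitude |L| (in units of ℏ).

L_z,max = 7ℏ; θ_min ≈ 20.70°; |L| = 2√14 ℏ ≈ 7.483ℏ

The 8k subshell has l = 7.
L_z,max = lℏ = 7ℏ.
cos θ_min = 7/√56, so θ_min ≈ 20.70°.
|L| = ℏ√(7·8) = 2√14 ℏ ≈ 7.483ℏ.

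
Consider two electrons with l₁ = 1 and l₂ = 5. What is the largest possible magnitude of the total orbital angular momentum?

L runs from |1 − 5| = 4 to 1 + 5 = 6.
L ∈ {4, 5, 6}.
The largest magnitude corresponds to L = 6: |L_tot| = ℏ√(6·7) = √42 ℏ.

|L_tot|_max = √42 ℏ ≈ 6.481ℏ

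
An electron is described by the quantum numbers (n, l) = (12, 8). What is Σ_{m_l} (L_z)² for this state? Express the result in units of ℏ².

m_l ∈ {-8, -7, -6, -5, -4, -3, -2, -1, 0, 1, 2, 3, 4, 5, 6, 7, 8}.
Summing m² from −8 to 8: Σ m_l² = 408.

Σ(L_z)² = 408 ℏ²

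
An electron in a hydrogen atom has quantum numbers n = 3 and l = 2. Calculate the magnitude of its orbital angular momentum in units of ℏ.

|L| = ℏ√(l(l+1)) = ℏ√(2·3) = √6 ℏ

|L| = √6 ℏ ≈ 2.449ℏ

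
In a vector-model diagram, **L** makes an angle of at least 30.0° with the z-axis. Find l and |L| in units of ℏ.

cos θ_min = l/√(l(l+1)) = √(l/(l+1)), so l/(l+1) = cos²(30.0°) = 0.7500.
Solving: l = 3.
Then |L| = ℏ√(3·4) = 2√3 ℏ.

l = 3, |L| = 2√3 ℏ ≈ 3.464ℏ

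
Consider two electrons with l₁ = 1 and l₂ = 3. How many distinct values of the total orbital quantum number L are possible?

3

By the triangle rule, |l₁ − l₂| ≤ L ≤ l₁ + l₂.
So L can be 2, 3, 4.
That is 3 values.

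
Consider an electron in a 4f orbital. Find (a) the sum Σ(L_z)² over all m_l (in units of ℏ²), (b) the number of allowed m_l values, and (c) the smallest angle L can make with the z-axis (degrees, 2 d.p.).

Σ(L_z)² = 28 ℏ²; 7 values; θ_min ≈ 30.00°

For 4f, l = 3.
Σ m_l² = 28, so Σ(L_z)² = 28 ℏ².
There are 2l+1 = 7 values of m_l.
cos θ_min = 3/√12, so θ_min ≈ 30.00°.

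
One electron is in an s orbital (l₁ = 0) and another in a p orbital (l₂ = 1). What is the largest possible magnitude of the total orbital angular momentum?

L runs from |0 − 1| = 1 to 0 + 1 = 1.
So L can be 1.
The largest magnitude corresponds to L = 1: |L_tot| = ℏ√(1·2) = √2 ℏ.

|L_tot|_max = √2 ℏ ≈ 1.414ℏ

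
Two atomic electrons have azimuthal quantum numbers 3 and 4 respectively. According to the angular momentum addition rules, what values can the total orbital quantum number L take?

L runs from |3 − 4| = 1 to 3 + 4 = 7.
L ∈ {1, 2, 3, 4, 5, 6, 7}.

L = 1, 2, 3, 4, 5, 6, 7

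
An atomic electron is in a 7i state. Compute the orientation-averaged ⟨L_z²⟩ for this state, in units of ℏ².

7i means n = 7, l = 6.
m_l ∈ {-6, -5, -4, -3, -2, -1, 0, 1, 2, 3, 4, 5, 6}.
⟨L_z²⟩ = ℏ²·l(l+1)/3 = 14ℏ².

⟨L_z²⟩ = 14 ℏ²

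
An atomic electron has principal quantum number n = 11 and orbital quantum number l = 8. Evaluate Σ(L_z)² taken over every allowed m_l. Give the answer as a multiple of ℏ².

Σ(L_z)² = 408 ℏ²

m_l ∈ {-8, -7, -6, -5, -4, -3, -2, -1, 0, 1, 2, 3, 4, 5, 6, 7, 8}.
Summing m² from −8 to 8: Σ m_l² = 408.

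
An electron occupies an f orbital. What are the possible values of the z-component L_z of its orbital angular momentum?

For an f orbital, l = 3.
L_z = m_l ℏ with m_l ranging from −l to +l in integer steps.
For l = 3: m_l ∈ {-3, -2, -1, 0, 1, 2, 3}.

L_z ∈ {−3ℏ, −2ℏ, −ℏ, 0, ℏ, 2ℏ, 3ℏ}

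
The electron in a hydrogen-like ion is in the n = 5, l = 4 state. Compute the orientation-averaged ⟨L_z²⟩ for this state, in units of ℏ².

The allowed m_l values are -4, -3, -2, -1, 0, 1, 2, 3, 4.
⟨L_z²⟩ = ℏ²·(Σ m_l²)/(2l+1) = ℏ²·60/9 = 6.667ℏ².

⟨L_z²⟩ = 6.667 ℏ²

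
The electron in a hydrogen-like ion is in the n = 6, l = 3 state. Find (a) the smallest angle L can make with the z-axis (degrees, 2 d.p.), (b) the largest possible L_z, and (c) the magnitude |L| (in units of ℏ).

cos θ_min = 3/√12, so θ_min ≈ 30.00°.
L_z,max = lℏ = 3ℏ.
|L| = ℏ√(3·4) = 2√3 ℏ ≈ 3.464ℏ.

θ_min ≈ 30.00°; L_z,max = 3ℏ; |L| = 2√3 ℏ ≈ 3.464ℏ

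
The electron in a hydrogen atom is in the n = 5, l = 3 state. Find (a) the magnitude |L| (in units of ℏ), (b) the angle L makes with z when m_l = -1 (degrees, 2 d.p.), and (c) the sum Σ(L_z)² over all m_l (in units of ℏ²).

|L| = ℏ√(3·4) = 2√3 ℏ ≈ 3.464ℏ.
For m_l = -1: cos θ = -1/√12, θ ≈ 106.78°.
Σ m_l² = 28, so Σ(L_z)² = 28 ℏ².

|L| = 2√3 ℏ ≈ 3.464ℏ; θ(m_l=-1) ≈ 106.78°; Σ(L_z)² = 28 ℏ²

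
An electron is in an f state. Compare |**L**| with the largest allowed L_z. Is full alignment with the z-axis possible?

No: L_z,max = 3ℏ < |L| = 2√3 ℏ ≈ 3.464ℏ

For an f orbital, l = 3.
|L| = 2√3 ℏ ≈ 3.4641ℏ, while L_z,max = lℏ = 3ℏ.
Since |L| > L_z,max, the vector can never point exactly along z; the closest it comes is θ_min = arccos(3/√12) ≈ 30.0°.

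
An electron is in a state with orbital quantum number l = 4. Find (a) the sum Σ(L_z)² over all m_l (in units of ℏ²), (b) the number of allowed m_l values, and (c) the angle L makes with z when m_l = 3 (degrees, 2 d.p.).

Σ m_l² = 60, so Σ(L_z)² = 60 ℏ².
There are 2l+1 = 9 values of m_l.
For m_l = 3: cos θ = 3/√20, θ ≈ 47.87°.

Σ(L_z)² = 60 ℏ²; 9 values; θ(m_l=3) ≈ 47.87°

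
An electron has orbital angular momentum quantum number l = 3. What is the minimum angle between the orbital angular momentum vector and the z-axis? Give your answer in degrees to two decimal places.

|L| = √(l(l+1)) ℏ = 2√3 ℏ.
The smallest angle corresponds to the largest L_z, i.e. m_l = l = 3, giving L_z = 3ℏ.
cos θ_min = 3/√12, so θ_min ≈ 30.00°.

θ_min ≈ 30.00°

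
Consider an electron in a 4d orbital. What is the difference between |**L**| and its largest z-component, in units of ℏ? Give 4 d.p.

|L| − L_z,max ≈ 0.4495ℏ

4d means n = 4, l = 2.
|L| = √6 ℏ ≈ 2.4495ℏ, while L_z,max = lℏ = 2ℏ.
The difference is (√6 − 2)ℏ ≈ 0.4495ℏ.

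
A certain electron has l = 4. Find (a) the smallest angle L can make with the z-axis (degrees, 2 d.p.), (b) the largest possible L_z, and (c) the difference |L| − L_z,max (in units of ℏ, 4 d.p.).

cos θ_min = 4/√20, so θ_min ≈ 26.57°.
L_z,max = lℏ = 4ℏ.
|L| − L_z,max = (2√5 − 4)ℏ ≈ 0.4721ℏ.

θ_min ≈ 26.57°; L_z,max = 4ℏ; |L|−L_z,max ≈ 0.4721ℏ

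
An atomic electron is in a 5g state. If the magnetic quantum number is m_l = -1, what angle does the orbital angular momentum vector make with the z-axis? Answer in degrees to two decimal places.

The 5g subshell has l = 4.
|L|² = l(l+1)ℏ² = 20ℏ², so |L| = 2√5 ℏ.
L_z = m_l ℏ = −1ℏ.
cos θ = L_z/|L| = -1/√20, so θ ≈ 102.92°.

θ ≈ 102.92°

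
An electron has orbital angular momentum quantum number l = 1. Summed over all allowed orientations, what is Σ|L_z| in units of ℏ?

m_l ∈ {-1, 0, 1}.
Σ|m_l| = 2·1(1+1)/2 = 2.

Σ|L_z| = 2 ℏ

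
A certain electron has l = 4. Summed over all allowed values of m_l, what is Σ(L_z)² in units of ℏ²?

Σ(L_z)² = 60 ℏ²

m_l runs from −4 to 4, i.e. {-4, -3, -2, -1, 0, 1, 2, 3, 4}.
Summing m² from −4 to 4: Σ m_l² = 60.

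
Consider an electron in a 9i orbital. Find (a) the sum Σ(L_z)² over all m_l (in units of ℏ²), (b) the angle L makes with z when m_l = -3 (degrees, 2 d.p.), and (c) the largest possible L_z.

Σ(L_z)² = 182 ℏ²; θ(m_l=-3) ≈ 117.58°; L_z,max = 6ℏ

The 9i subshell has l = 6.
Σ m_l² = 182, so Σ(L_z)² = 182 ℏ².
For m_l = -3: cos θ = -3/√42, θ ≈ 117.58°.
L_z,max = lℏ = 6ℏ.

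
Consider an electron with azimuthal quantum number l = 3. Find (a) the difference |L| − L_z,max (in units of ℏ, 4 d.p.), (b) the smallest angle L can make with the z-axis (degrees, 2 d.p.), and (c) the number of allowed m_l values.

|L|−L_z,max ≈ 0.4641ℏ; θ_min ≈ 30.00°; 7 values

|L| − L_z,max = (2√3 − 3)ℏ ≈ 0.4641ℏ.
cos θ_min = 3/√12, so θ_min ≈ 30.00°.
There are 2l+1 = 7 values of m_l.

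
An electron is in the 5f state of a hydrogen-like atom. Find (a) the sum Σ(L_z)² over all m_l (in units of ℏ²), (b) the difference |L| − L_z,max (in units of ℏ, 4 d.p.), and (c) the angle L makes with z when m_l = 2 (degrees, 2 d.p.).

5f means n = 5, l = 3.
Σ m_l² = 28, so Σ(L_z)² = 28 ℏ².
|L| − L_z,max = (2√3 − 3)ℏ ≈ 0.4641ℏ.
For m_l = 2: cos θ = 2/√12, θ ≈ 54.74°.

Σ(L_z)² = 28 ℏ²; |L|−L_z,max ≈ 0.4641ℏ; θ(m_l=2) ≈ 54.74°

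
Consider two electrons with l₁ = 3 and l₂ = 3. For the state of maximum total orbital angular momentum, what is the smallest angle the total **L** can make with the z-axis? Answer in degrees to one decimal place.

Angular momentum addition gives L = |l₁ − l₂|, …, l₁ + l₂.
L ∈ {0, 1, 2, 3, 4, 5, 6}.
The maximum is L = 6, with |L_tot| = ℏ√(6·7) = √42 ℏ.
The minimum angle with z is arccos(6/√42) ≈ 22.2°.

θ_min ≈ 22.2°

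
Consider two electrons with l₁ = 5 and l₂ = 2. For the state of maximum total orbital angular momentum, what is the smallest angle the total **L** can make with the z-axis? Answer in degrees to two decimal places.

L runs from |5 − 2| = 3 to 5 + 2 = 7.
So L can be 3, 4, 5, 6, 7.
The maximum is L = 7, with |L_tot| = ℏ√(7·8) = 2√14 ℏ.
The minimum angle with z is arccos(7/√56) ≈ 20.70°.

θ_min ≈ 20.70°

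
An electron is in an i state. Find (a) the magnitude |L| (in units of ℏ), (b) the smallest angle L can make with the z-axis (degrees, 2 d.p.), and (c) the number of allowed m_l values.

|L| = √42 ℏ ≈ 6.481ℏ; θ_min ≈ 22.21°; 13 values

For an i orbital, l = 6.
|L| = ℏ√(6·7) = √42 ℏ ≈ 6.481ℏ.
cos θ_min = 6/√42, so θ_min ≈ 22.21°.
There are 2l+1 = 13 values of m_l.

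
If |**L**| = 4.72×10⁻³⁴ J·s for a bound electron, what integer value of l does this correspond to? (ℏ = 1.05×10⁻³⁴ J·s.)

l = 4

In units of ℏ, |L| ≈ 4.495.
(|L|/ℏ)² = l(l+1) ≈ 20.21 ⇒ l = 4.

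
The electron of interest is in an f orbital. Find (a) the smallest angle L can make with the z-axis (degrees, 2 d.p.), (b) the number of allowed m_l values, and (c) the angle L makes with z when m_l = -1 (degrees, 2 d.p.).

An f state has l = 3.
cos θ_min = 3/√12, so θ_min ≈ 30.00°.
There are 2l+1 = 7 values of m_l.
For m_l = -1: cos θ = -1/√12, θ ≈ 106.78°.

θ_min ≈ 30.00°; 7 values; θ(m_l=-1) ≈ 106.78°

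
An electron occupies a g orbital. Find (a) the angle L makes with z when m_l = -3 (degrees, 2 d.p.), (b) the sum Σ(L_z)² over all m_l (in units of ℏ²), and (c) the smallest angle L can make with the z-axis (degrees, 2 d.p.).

θ(m_l=-3) ≈ 132.13°; Σ(L_z)² = 60 ℏ²; θ_min ≈ 26.57°

A g state has l = 4.
For m_l = -3: cos θ = -3/√20, θ ≈ 132.13°.
Σ m_l² = 60, so Σ(L_z)² = 60 ℏ².
cos θ_min = 4/√20, so θ_min ≈ 26.57°.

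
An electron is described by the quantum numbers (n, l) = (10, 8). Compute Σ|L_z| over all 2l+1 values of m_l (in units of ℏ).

m_l ∈ {-8, -7, -6, -5, -4, -3, -2, -1, 0, 1, 2, 3, 4, 5, 6, 7, 8}.
Σ|m_l| = l(l+1) = 72.

Σ|L_z| = 72 ℏ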